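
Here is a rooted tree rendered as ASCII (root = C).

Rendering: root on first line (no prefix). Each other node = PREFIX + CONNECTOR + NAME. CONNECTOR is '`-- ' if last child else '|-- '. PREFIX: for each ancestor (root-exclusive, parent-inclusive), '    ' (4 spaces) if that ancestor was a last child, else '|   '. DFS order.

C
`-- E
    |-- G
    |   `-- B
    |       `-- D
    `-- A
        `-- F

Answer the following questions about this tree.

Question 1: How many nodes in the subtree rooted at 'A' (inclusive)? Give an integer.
Answer: 2

Derivation:
Subtree rooted at A contains: A, F
Count = 2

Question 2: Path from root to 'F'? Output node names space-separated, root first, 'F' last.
Answer: C E A F

Derivation:
Walk down from root: C -> E -> A -> F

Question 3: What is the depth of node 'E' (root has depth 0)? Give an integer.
Path from root to E: C -> E
Depth = number of edges = 1

Answer: 1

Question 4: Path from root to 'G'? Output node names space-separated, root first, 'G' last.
Answer: C E G

Derivation:
Walk down from root: C -> E -> G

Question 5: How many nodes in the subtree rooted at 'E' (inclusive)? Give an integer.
Answer: 6

Derivation:
Subtree rooted at E contains: A, B, D, E, F, G
Count = 6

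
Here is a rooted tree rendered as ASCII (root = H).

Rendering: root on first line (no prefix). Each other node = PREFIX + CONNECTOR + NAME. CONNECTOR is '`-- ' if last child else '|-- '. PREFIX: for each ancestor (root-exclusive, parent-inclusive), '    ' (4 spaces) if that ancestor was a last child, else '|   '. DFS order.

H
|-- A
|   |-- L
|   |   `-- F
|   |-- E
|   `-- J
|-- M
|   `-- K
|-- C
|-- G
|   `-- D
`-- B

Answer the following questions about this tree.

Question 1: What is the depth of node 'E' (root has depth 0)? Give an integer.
Path from root to E: H -> A -> E
Depth = number of edges = 2

Answer: 2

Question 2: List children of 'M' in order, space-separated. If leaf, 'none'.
Answer: K

Derivation:
Node M's children (from adjacency): K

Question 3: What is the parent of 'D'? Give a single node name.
Scan adjacency: D appears as child of G

Answer: G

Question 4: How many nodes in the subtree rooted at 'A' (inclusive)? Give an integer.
Subtree rooted at A contains: A, E, F, J, L
Count = 5

Answer: 5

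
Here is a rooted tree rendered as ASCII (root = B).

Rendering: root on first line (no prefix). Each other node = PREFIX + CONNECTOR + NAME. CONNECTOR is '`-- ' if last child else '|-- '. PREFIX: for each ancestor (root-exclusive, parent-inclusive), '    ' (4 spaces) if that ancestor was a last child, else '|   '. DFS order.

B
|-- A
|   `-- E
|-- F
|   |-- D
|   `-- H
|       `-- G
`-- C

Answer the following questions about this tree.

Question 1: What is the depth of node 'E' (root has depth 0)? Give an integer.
Path from root to E: B -> A -> E
Depth = number of edges = 2

Answer: 2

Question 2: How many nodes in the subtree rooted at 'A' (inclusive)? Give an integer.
Subtree rooted at A contains: A, E
Count = 2

Answer: 2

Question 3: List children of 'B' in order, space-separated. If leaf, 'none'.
Answer: A F C

Derivation:
Node B's children (from adjacency): A, F, C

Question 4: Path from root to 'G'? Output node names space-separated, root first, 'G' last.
Walk down from root: B -> F -> H -> G

Answer: B F H G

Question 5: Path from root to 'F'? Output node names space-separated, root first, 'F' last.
Walk down from root: B -> F

Answer: B F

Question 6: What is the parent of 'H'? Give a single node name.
Answer: F

Derivation:
Scan adjacency: H appears as child of F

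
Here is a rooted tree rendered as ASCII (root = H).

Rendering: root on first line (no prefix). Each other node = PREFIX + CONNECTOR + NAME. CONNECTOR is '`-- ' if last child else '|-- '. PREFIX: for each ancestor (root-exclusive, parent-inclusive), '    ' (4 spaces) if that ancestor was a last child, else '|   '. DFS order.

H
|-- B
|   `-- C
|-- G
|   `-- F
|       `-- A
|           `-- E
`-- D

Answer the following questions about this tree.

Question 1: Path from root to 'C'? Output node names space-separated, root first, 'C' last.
Answer: H B C

Derivation:
Walk down from root: H -> B -> C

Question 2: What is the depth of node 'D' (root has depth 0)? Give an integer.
Answer: 1

Derivation:
Path from root to D: H -> D
Depth = number of edges = 1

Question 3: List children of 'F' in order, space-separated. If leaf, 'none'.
Node F's children (from adjacency): A

Answer: A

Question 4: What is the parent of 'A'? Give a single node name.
Scan adjacency: A appears as child of F

Answer: F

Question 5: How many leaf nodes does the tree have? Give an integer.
Answer: 3

Derivation:
Leaves (nodes with no children): C, D, E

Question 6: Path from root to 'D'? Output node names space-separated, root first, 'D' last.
Answer: H D

Derivation:
Walk down from root: H -> D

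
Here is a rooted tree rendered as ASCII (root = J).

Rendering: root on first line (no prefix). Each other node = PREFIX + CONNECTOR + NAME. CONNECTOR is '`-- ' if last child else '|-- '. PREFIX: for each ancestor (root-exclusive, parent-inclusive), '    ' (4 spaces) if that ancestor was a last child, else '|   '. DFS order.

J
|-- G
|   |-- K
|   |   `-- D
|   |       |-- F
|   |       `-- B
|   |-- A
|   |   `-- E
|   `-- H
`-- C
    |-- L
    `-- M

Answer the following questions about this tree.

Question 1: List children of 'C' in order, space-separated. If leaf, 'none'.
Node C's children (from adjacency): L, M

Answer: L M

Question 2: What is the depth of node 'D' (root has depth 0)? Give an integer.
Path from root to D: J -> G -> K -> D
Depth = number of edges = 3

Answer: 3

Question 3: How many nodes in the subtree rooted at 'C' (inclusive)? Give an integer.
Subtree rooted at C contains: C, L, M
Count = 3

Answer: 3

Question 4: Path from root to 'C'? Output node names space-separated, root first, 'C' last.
Walk down from root: J -> C

Answer: J C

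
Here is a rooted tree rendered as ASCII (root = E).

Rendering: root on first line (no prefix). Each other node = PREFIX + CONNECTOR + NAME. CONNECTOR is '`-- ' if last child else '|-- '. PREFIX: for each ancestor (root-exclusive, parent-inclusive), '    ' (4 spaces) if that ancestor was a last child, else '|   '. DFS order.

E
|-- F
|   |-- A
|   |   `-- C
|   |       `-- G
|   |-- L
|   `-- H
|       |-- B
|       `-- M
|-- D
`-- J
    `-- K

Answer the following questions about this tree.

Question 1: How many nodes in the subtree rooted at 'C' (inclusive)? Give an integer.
Subtree rooted at C contains: C, G
Count = 2

Answer: 2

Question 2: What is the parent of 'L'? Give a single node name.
Answer: F

Derivation:
Scan adjacency: L appears as child of F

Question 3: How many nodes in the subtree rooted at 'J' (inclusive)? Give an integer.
Answer: 2

Derivation:
Subtree rooted at J contains: J, K
Count = 2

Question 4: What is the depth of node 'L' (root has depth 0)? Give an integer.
Answer: 2

Derivation:
Path from root to L: E -> F -> L
Depth = number of edges = 2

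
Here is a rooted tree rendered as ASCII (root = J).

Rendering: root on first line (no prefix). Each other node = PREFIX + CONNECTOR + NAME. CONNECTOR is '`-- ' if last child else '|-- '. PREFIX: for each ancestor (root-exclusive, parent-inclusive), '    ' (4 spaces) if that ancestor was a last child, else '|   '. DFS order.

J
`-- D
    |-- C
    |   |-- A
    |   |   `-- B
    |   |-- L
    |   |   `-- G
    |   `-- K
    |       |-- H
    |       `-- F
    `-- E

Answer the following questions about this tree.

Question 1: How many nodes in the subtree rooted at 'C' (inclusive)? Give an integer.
Answer: 8

Derivation:
Subtree rooted at C contains: A, B, C, F, G, H, K, L
Count = 8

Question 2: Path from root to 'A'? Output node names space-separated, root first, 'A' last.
Answer: J D C A

Derivation:
Walk down from root: J -> D -> C -> A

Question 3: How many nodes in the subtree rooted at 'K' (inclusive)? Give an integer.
Answer: 3

Derivation:
Subtree rooted at K contains: F, H, K
Count = 3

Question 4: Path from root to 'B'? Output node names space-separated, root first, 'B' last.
Answer: J D C A B

Derivation:
Walk down from root: J -> D -> C -> A -> B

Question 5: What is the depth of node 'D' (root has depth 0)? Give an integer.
Path from root to D: J -> D
Depth = number of edges = 1

Answer: 1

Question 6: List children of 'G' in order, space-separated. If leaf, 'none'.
Answer: none

Derivation:
Node G's children (from adjacency): (leaf)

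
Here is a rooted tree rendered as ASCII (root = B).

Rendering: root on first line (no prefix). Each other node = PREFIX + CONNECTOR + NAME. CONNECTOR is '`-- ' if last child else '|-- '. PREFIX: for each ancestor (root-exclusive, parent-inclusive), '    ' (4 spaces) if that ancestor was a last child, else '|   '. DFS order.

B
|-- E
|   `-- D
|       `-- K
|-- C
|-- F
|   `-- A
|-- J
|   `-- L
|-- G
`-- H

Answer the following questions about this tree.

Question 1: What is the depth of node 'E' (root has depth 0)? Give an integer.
Path from root to E: B -> E
Depth = number of edges = 1

Answer: 1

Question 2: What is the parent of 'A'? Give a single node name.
Answer: F

Derivation:
Scan adjacency: A appears as child of F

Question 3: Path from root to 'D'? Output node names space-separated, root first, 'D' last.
Answer: B E D

Derivation:
Walk down from root: B -> E -> D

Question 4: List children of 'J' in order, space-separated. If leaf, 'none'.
Node J's children (from adjacency): L

Answer: L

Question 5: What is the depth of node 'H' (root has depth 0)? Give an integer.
Path from root to H: B -> H
Depth = number of edges = 1

Answer: 1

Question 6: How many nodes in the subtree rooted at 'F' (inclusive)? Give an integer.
Answer: 2

Derivation:
Subtree rooted at F contains: A, F
Count = 2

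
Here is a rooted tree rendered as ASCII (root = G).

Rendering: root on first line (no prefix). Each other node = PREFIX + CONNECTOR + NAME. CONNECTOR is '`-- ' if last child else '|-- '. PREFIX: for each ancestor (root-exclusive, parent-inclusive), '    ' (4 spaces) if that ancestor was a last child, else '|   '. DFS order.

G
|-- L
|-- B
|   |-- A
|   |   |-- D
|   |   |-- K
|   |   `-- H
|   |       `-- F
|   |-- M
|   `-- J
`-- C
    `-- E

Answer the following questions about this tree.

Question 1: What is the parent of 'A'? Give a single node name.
Answer: B

Derivation:
Scan adjacency: A appears as child of B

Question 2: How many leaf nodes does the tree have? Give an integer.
Answer: 7

Derivation:
Leaves (nodes with no children): D, E, F, J, K, L, M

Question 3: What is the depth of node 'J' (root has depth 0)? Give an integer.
Answer: 2

Derivation:
Path from root to J: G -> B -> J
Depth = number of edges = 2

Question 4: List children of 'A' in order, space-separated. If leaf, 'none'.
Node A's children (from adjacency): D, K, H

Answer: D K H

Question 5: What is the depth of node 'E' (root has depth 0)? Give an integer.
Path from root to E: G -> C -> E
Depth = number of edges = 2

Answer: 2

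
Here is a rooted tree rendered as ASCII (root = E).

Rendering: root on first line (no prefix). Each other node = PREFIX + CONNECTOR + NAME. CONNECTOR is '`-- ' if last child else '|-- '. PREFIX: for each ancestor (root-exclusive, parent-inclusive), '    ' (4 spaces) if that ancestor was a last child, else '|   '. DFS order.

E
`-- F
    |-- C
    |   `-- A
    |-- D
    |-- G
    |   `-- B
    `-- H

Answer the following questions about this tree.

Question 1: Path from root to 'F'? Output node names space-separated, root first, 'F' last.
Answer: E F

Derivation:
Walk down from root: E -> F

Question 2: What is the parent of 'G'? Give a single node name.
Answer: F

Derivation:
Scan adjacency: G appears as child of F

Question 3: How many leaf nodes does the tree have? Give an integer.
Answer: 4

Derivation:
Leaves (nodes with no children): A, B, D, H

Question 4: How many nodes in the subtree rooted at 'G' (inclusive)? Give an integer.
Answer: 2

Derivation:
Subtree rooted at G contains: B, G
Count = 2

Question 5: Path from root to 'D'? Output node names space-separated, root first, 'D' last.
Walk down from root: E -> F -> D

Answer: E F D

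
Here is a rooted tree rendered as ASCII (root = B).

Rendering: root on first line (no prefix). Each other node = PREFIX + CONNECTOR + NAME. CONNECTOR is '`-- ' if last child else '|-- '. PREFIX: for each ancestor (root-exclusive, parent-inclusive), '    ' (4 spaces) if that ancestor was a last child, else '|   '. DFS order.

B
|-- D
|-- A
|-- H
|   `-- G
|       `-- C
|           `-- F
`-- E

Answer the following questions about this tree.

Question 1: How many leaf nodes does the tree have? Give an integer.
Leaves (nodes with no children): A, D, E, F

Answer: 4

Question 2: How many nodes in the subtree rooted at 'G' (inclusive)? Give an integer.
Answer: 3

Derivation:
Subtree rooted at G contains: C, F, G
Count = 3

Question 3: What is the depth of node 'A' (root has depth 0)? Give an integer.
Answer: 1

Derivation:
Path from root to A: B -> A
Depth = number of edges = 1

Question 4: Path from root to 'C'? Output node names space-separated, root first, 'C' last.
Answer: B H G C

Derivation:
Walk down from root: B -> H -> G -> C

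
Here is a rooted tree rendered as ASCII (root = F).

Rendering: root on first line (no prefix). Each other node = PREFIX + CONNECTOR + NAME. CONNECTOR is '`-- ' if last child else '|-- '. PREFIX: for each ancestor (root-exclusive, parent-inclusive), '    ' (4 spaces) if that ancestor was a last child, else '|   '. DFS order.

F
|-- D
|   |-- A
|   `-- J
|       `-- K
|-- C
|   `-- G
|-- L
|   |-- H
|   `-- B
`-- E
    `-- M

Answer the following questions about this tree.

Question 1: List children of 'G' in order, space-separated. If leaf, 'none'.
Answer: none

Derivation:
Node G's children (from adjacency): (leaf)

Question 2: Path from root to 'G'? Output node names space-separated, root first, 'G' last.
Walk down from root: F -> C -> G

Answer: F C G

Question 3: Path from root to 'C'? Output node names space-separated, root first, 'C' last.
Walk down from root: F -> C

Answer: F C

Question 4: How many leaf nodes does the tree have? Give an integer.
Leaves (nodes with no children): A, B, G, H, K, M

Answer: 6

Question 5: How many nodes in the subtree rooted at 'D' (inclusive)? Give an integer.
Answer: 4

Derivation:
Subtree rooted at D contains: A, D, J, K
Count = 4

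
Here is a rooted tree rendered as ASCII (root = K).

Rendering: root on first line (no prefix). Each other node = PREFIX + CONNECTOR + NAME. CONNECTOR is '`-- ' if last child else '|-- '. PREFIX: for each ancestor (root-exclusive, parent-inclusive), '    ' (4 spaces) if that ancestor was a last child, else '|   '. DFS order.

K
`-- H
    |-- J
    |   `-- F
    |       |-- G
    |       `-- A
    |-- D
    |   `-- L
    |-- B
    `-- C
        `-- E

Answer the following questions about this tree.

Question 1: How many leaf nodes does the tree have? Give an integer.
Leaves (nodes with no children): A, B, E, G, L

Answer: 5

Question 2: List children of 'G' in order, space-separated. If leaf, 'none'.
Node G's children (from adjacency): (leaf)

Answer: none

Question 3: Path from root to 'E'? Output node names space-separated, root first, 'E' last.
Answer: K H C E

Derivation:
Walk down from root: K -> H -> C -> E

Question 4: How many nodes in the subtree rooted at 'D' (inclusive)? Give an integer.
Subtree rooted at D contains: D, L
Count = 2

Answer: 2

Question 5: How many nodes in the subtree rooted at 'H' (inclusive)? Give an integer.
Subtree rooted at H contains: A, B, C, D, E, F, G, H, J, L
Count = 10

Answer: 10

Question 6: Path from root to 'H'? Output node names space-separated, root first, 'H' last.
Walk down from root: K -> H

Answer: K H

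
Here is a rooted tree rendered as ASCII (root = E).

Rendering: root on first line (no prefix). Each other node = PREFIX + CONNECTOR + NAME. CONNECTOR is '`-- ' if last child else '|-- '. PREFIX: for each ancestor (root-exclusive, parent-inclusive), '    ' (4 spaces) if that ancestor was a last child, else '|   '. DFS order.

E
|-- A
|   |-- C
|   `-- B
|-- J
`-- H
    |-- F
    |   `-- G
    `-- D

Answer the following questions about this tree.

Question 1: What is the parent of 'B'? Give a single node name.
Scan adjacency: B appears as child of A

Answer: A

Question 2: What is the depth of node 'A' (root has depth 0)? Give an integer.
Answer: 1

Derivation:
Path from root to A: E -> A
Depth = number of edges = 1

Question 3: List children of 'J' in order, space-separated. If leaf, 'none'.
Answer: none

Derivation:
Node J's children (from adjacency): (leaf)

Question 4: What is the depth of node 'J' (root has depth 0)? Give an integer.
Answer: 1

Derivation:
Path from root to J: E -> J
Depth = number of edges = 1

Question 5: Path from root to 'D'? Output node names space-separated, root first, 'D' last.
Answer: E H D

Derivation:
Walk down from root: E -> H -> D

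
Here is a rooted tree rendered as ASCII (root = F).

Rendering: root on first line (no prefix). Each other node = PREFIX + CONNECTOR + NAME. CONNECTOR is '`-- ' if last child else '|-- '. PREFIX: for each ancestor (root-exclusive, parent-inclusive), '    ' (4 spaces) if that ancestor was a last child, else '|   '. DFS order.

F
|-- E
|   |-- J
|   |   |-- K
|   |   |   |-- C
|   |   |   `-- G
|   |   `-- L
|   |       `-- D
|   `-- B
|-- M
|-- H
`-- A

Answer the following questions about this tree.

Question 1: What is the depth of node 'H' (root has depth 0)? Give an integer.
Path from root to H: F -> H
Depth = number of edges = 1

Answer: 1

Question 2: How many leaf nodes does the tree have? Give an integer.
Leaves (nodes with no children): A, B, C, D, G, H, M

Answer: 7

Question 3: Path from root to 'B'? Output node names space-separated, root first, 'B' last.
Walk down from root: F -> E -> B

Answer: F E B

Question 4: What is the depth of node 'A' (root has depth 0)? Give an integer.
Answer: 1

Derivation:
Path from root to A: F -> A
Depth = number of edges = 1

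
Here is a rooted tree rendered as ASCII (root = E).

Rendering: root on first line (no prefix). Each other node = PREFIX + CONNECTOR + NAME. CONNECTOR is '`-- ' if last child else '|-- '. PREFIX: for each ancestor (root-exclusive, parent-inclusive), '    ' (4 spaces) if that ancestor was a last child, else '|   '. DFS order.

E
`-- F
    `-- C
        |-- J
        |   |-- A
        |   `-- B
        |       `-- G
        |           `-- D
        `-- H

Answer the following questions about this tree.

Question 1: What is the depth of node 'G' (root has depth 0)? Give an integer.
Path from root to G: E -> F -> C -> J -> B -> G
Depth = number of edges = 5

Answer: 5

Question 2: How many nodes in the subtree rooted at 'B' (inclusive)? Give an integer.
Answer: 3

Derivation:
Subtree rooted at B contains: B, D, G
Count = 3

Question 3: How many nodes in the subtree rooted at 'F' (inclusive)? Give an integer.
Subtree rooted at F contains: A, B, C, D, F, G, H, J
Count = 8

Answer: 8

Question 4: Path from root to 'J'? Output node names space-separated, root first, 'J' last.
Walk down from root: E -> F -> C -> J

Answer: E F C J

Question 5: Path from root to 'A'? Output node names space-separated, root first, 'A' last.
Answer: E F C J A

Derivation:
Walk down from root: E -> F -> C -> J -> A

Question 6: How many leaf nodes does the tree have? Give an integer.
Answer: 3

Derivation:
Leaves (nodes with no children): A, D, H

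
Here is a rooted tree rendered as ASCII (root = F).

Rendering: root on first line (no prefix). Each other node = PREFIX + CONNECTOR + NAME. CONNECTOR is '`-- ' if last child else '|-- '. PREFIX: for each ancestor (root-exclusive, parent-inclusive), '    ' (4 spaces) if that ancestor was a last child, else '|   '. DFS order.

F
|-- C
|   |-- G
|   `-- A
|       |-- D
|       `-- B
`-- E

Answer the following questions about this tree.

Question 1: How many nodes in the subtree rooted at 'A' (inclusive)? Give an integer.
Subtree rooted at A contains: A, B, D
Count = 3

Answer: 3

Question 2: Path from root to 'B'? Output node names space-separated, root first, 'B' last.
Answer: F C A B

Derivation:
Walk down from root: F -> C -> A -> B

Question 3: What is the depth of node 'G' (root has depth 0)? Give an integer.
Path from root to G: F -> C -> G
Depth = number of edges = 2

Answer: 2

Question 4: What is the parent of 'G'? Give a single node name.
Scan adjacency: G appears as child of C

Answer: C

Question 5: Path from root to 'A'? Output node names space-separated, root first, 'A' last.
Walk down from root: F -> C -> A

Answer: F C A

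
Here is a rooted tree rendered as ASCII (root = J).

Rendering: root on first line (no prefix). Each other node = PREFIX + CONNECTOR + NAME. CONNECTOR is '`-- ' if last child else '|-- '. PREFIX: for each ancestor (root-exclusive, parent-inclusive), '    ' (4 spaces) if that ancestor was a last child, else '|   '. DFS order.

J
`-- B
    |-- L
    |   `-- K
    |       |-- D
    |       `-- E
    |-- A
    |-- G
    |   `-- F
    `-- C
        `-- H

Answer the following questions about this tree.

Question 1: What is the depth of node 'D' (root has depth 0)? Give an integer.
Answer: 4

Derivation:
Path from root to D: J -> B -> L -> K -> D
Depth = number of edges = 4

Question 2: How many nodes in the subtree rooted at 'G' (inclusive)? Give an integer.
Answer: 2

Derivation:
Subtree rooted at G contains: F, G
Count = 2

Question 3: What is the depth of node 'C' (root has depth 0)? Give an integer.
Path from root to C: J -> B -> C
Depth = number of edges = 2

Answer: 2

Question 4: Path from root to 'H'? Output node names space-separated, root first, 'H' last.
Walk down from root: J -> B -> C -> H

Answer: J B C H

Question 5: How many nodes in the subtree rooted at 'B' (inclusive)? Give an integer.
Subtree rooted at B contains: A, B, C, D, E, F, G, H, K, L
Count = 10

Answer: 10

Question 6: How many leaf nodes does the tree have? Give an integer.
Answer: 5

Derivation:
Leaves (nodes with no children): A, D, E, F, H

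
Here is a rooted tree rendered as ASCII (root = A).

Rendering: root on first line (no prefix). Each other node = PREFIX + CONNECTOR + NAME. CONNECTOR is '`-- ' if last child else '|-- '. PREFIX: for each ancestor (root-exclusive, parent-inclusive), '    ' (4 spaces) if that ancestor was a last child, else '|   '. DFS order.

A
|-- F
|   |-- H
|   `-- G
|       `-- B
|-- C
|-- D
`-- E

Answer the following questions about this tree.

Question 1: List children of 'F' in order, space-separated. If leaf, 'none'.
Answer: H G

Derivation:
Node F's children (from adjacency): H, G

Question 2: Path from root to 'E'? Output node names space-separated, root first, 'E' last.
Answer: A E

Derivation:
Walk down from root: A -> E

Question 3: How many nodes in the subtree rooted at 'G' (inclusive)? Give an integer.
Subtree rooted at G contains: B, G
Count = 2

Answer: 2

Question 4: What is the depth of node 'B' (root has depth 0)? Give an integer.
Path from root to B: A -> F -> G -> B
Depth = number of edges = 3

Answer: 3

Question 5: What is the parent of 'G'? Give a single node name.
Answer: F

Derivation:
Scan adjacency: G appears as child of F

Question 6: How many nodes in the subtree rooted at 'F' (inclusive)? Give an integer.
Subtree rooted at F contains: B, F, G, H
Count = 4

Answer: 4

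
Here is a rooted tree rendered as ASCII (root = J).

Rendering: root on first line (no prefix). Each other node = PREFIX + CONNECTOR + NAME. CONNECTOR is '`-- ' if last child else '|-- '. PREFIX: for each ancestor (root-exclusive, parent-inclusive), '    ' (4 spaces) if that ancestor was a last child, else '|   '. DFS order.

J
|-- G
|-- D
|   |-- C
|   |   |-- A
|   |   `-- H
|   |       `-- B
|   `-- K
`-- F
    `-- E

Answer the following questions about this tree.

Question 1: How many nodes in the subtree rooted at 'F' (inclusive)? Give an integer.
Answer: 2

Derivation:
Subtree rooted at F contains: E, F
Count = 2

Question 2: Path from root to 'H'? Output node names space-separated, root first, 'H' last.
Walk down from root: J -> D -> C -> H

Answer: J D C H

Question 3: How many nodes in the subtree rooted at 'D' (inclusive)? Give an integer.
Subtree rooted at D contains: A, B, C, D, H, K
Count = 6

Answer: 6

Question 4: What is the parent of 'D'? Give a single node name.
Answer: J

Derivation:
Scan adjacency: D appears as child of J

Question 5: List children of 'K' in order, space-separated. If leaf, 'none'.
Node K's children (from adjacency): (leaf)

Answer: none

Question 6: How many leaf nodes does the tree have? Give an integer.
Leaves (nodes with no children): A, B, E, G, K

Answer: 5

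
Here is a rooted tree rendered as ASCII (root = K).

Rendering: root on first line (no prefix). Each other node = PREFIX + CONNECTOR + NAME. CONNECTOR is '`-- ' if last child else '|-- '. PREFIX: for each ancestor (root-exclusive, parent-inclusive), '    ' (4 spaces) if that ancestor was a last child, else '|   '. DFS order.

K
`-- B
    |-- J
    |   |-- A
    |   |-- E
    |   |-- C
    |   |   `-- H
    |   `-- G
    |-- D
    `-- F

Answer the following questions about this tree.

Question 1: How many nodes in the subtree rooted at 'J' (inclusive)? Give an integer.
Answer: 6

Derivation:
Subtree rooted at J contains: A, C, E, G, H, J
Count = 6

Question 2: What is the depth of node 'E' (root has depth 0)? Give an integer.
Path from root to E: K -> B -> J -> E
Depth = number of edges = 3

Answer: 3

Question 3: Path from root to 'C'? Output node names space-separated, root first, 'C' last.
Walk down from root: K -> B -> J -> C

Answer: K B J C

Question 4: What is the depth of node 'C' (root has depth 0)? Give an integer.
Path from root to C: K -> B -> J -> C
Depth = number of edges = 3

Answer: 3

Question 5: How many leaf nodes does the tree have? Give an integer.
Leaves (nodes with no children): A, D, E, F, G, H

Answer: 6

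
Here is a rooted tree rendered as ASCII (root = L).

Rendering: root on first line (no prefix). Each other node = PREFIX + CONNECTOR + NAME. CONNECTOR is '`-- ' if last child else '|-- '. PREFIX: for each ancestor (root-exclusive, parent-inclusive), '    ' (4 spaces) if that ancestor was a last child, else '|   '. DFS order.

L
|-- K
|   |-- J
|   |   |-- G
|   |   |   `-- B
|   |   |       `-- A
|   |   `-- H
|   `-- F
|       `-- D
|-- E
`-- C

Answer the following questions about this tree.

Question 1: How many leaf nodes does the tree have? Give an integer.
Leaves (nodes with no children): A, C, D, E, H

Answer: 5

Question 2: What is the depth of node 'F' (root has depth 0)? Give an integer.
Answer: 2

Derivation:
Path from root to F: L -> K -> F
Depth = number of edges = 2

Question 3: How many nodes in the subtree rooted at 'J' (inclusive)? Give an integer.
Answer: 5

Derivation:
Subtree rooted at J contains: A, B, G, H, J
Count = 5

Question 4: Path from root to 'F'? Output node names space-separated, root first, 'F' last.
Walk down from root: L -> K -> F

Answer: L K F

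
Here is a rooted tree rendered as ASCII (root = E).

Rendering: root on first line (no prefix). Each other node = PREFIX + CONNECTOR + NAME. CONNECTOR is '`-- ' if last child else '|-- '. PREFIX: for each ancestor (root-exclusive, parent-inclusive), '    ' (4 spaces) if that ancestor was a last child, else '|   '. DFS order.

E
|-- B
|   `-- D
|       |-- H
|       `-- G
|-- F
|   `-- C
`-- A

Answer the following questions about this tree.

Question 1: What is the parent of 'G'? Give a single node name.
Scan adjacency: G appears as child of D

Answer: D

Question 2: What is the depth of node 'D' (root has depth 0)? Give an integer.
Answer: 2

Derivation:
Path from root to D: E -> B -> D
Depth = number of edges = 2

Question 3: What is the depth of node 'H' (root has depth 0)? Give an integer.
Path from root to H: E -> B -> D -> H
Depth = number of edges = 3

Answer: 3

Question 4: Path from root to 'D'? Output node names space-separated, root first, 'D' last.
Walk down from root: E -> B -> D

Answer: E B D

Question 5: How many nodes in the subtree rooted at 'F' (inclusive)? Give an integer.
Subtree rooted at F contains: C, F
Count = 2

Answer: 2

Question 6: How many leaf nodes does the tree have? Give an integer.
Leaves (nodes with no children): A, C, G, H

Answer: 4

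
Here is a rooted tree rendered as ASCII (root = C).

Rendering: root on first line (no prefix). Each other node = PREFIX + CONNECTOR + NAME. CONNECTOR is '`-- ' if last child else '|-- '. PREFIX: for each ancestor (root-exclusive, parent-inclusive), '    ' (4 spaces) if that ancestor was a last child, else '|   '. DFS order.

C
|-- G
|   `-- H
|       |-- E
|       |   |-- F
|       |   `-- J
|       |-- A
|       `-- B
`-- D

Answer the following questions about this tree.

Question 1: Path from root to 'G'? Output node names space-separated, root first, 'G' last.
Answer: C G

Derivation:
Walk down from root: C -> G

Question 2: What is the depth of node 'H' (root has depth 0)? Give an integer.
Answer: 2

Derivation:
Path from root to H: C -> G -> H
Depth = number of edges = 2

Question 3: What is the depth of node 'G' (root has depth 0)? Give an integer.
Answer: 1

Derivation:
Path from root to G: C -> G
Depth = number of edges = 1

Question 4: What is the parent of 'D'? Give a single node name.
Scan adjacency: D appears as child of C

Answer: C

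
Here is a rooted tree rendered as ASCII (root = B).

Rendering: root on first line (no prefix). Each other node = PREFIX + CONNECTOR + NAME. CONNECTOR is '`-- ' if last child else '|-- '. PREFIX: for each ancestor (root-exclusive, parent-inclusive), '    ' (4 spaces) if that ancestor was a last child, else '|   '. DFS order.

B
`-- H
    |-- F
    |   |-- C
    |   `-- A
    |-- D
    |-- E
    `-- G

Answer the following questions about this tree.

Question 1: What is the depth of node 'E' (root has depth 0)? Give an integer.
Answer: 2

Derivation:
Path from root to E: B -> H -> E
Depth = number of edges = 2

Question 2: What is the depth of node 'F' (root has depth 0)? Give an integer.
Path from root to F: B -> H -> F
Depth = number of edges = 2

Answer: 2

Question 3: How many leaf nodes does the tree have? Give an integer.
Leaves (nodes with no children): A, C, D, E, G

Answer: 5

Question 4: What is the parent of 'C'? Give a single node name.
Answer: F

Derivation:
Scan adjacency: C appears as child of F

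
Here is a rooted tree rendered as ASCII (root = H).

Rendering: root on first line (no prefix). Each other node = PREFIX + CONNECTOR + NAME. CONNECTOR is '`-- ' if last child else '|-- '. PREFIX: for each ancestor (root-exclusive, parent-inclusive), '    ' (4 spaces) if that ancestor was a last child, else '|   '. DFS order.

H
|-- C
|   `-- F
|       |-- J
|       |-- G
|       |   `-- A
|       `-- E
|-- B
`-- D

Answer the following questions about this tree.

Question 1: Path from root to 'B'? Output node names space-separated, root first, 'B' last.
Walk down from root: H -> B

Answer: H B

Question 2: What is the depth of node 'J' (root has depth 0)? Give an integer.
Answer: 3

Derivation:
Path from root to J: H -> C -> F -> J
Depth = number of edges = 3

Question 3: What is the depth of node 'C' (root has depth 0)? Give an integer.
Path from root to C: H -> C
Depth = number of edges = 1

Answer: 1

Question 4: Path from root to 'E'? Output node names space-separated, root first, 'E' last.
Answer: H C F E

Derivation:
Walk down from root: H -> C -> F -> E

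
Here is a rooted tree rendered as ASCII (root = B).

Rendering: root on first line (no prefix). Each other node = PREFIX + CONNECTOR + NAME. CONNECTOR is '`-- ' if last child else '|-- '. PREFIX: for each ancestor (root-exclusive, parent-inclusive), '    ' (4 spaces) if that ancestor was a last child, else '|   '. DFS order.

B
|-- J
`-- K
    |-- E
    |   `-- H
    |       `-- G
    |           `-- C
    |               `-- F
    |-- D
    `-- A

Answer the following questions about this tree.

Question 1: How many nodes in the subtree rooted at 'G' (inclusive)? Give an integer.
Answer: 3

Derivation:
Subtree rooted at G contains: C, F, G
Count = 3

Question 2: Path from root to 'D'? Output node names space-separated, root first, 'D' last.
Walk down from root: B -> K -> D

Answer: B K D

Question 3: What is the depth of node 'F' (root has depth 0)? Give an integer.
Answer: 6

Derivation:
Path from root to F: B -> K -> E -> H -> G -> C -> F
Depth = number of edges = 6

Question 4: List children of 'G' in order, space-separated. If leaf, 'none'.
Answer: C

Derivation:
Node G's children (from adjacency): C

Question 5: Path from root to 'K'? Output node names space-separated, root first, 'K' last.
Answer: B K

Derivation:
Walk down from root: B -> K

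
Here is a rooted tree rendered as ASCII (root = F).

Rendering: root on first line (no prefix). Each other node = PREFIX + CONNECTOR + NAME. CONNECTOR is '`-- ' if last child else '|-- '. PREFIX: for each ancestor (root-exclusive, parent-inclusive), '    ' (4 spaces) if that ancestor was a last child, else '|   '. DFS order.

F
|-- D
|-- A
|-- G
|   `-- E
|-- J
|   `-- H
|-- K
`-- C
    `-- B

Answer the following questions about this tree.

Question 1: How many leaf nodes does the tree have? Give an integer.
Answer: 6

Derivation:
Leaves (nodes with no children): A, B, D, E, H, K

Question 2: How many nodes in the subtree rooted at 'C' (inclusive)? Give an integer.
Subtree rooted at C contains: B, C
Count = 2

Answer: 2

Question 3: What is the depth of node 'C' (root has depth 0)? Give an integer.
Answer: 1

Derivation:
Path from root to C: F -> C
Depth = number of edges = 1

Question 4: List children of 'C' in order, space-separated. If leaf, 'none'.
Node C's children (from adjacency): B

Answer: B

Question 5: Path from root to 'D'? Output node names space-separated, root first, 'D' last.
Answer: F D

Derivation:
Walk down from root: F -> D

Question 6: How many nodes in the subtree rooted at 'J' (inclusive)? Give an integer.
Subtree rooted at J contains: H, J
Count = 2

Answer: 2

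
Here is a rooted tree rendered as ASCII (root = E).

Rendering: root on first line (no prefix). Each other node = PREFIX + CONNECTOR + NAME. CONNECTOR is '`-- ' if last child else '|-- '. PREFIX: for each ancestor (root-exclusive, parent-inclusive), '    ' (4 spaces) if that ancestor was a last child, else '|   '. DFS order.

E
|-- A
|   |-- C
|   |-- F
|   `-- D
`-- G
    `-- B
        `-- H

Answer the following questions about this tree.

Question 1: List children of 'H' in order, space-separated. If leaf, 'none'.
Node H's children (from adjacency): (leaf)

Answer: none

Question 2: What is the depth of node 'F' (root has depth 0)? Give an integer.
Path from root to F: E -> A -> F
Depth = number of edges = 2

Answer: 2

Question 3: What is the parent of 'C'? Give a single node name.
Scan adjacency: C appears as child of A

Answer: A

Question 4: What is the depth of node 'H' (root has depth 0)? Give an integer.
Path from root to H: E -> G -> B -> H
Depth = number of edges = 3

Answer: 3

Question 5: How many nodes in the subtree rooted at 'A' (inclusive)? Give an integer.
Subtree rooted at A contains: A, C, D, F
Count = 4

Answer: 4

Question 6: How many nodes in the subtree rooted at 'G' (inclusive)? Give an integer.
Subtree rooted at G contains: B, G, H
Count = 3

Answer: 3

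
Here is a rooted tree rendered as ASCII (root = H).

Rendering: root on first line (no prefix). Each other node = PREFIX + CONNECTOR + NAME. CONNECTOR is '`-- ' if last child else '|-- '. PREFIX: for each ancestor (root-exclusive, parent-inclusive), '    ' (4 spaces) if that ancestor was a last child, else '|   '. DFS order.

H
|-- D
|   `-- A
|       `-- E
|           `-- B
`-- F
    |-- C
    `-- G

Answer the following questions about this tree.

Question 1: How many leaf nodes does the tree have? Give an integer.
Answer: 3

Derivation:
Leaves (nodes with no children): B, C, G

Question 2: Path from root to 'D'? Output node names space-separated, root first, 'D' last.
Walk down from root: H -> D

Answer: H D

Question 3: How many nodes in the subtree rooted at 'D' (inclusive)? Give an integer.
Answer: 4

Derivation:
Subtree rooted at D contains: A, B, D, E
Count = 4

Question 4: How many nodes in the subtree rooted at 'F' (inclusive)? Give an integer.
Subtree rooted at F contains: C, F, G
Count = 3

Answer: 3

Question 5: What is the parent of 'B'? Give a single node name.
Answer: E

Derivation:
Scan adjacency: B appears as child of E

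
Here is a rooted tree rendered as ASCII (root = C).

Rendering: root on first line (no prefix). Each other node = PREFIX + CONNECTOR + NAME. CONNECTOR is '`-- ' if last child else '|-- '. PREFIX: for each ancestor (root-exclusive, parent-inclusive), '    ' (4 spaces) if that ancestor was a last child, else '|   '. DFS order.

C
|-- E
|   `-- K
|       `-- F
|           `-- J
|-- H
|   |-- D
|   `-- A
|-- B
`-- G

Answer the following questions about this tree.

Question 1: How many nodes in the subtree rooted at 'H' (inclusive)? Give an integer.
Answer: 3

Derivation:
Subtree rooted at H contains: A, D, H
Count = 3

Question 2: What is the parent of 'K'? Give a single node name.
Answer: E

Derivation:
Scan adjacency: K appears as child of E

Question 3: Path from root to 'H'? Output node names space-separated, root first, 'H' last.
Answer: C H

Derivation:
Walk down from root: C -> H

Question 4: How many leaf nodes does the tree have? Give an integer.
Answer: 5

Derivation:
Leaves (nodes with no children): A, B, D, G, J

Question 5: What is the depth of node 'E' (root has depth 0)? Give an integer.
Answer: 1

Derivation:
Path from root to E: C -> E
Depth = number of edges = 1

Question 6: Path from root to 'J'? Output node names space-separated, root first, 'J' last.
Answer: C E K F J

Derivation:
Walk down from root: C -> E -> K -> F -> J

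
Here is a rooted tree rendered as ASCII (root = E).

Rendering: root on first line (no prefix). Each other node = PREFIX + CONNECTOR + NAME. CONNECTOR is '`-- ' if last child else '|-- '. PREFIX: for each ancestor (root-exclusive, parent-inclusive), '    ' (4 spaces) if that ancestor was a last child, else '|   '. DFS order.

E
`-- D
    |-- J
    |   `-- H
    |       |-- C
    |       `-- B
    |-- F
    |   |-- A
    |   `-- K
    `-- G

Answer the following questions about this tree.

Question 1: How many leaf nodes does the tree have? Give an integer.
Answer: 5

Derivation:
Leaves (nodes with no children): A, B, C, G, K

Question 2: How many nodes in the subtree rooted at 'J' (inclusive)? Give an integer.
Answer: 4

Derivation:
Subtree rooted at J contains: B, C, H, J
Count = 4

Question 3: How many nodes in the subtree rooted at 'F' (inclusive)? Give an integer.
Answer: 3

Derivation:
Subtree rooted at F contains: A, F, K
Count = 3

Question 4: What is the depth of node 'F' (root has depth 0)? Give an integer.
Answer: 2

Derivation:
Path from root to F: E -> D -> F
Depth = number of edges = 2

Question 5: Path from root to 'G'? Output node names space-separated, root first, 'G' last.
Walk down from root: E -> D -> G

Answer: E D G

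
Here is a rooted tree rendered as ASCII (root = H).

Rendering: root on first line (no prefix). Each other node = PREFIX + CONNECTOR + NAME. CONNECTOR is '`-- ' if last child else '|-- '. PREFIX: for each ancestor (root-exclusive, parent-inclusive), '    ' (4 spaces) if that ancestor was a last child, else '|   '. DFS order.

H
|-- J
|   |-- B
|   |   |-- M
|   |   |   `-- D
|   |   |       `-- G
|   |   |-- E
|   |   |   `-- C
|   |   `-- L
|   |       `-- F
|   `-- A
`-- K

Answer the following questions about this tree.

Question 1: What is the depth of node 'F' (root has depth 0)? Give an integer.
Answer: 4

Derivation:
Path from root to F: H -> J -> B -> L -> F
Depth = number of edges = 4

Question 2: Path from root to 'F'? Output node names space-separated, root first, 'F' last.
Walk down from root: H -> J -> B -> L -> F

Answer: H J B L F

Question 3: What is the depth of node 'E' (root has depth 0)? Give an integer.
Path from root to E: H -> J -> B -> E
Depth = number of edges = 3

Answer: 3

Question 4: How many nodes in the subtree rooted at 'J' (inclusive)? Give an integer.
Subtree rooted at J contains: A, B, C, D, E, F, G, J, L, M
Count = 10

Answer: 10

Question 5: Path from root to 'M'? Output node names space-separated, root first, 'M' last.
Answer: H J B M

Derivation:
Walk down from root: H -> J -> B -> M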